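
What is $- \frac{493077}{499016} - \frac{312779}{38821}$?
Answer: $- \frac{175223467681}{19372300136} \approx -9.045$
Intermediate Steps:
$- \frac{493077}{499016} - \frac{312779}{38821} = - \frac{175223467681}{19372300136}$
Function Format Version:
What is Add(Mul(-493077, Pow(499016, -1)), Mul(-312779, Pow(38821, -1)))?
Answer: Rational(-175223467681, 19372300136) ≈ -9.0450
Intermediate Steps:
Add(Mul(-493077, Pow(499016, -1)), Mul(-312779, Pow(38821, -1))) = Add(Mul(-493077, Rational(1, 499016)), Mul(-312779, Rational(1, 38821))) = Add(Rational(-493077, 499016), Rational(-312779, 38821)) = Rational(-175223467681, 19372300136)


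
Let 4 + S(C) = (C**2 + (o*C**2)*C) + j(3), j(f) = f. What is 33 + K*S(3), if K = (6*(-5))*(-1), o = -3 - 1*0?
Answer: -2157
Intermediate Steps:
o = -3 (o = -3 + 0 = -3)
K = 30 (K = -30*(-1) = 30)
S(C) = -1 + C**2 - 3*C**3 (S(C) = -4 + ((C**2 + (-3*C**2)*C) + 3) = -4 + ((C**2 - 3*C**3) + 3) = -4 + (3 + C**2 - 3*C**3) = -1 + C**2 - 3*C**3)
33 + K*S(3) = 33 + 30*(-1 + 3**2 - 3*3**3) = 33 + 30*(-1 + 9 - 3*27) = 33 + 30*(-1 + 9 - 81) = 33 + 30*(-73) = 33 - 2190 = -2157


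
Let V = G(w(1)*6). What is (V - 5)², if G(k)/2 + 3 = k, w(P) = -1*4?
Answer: 3481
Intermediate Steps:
w(P) = -4
G(k) = -6 + 2*k
V = -54 (V = -6 + 2*(-4*6) = -6 + 2*(-24) = -6 - 48 = -54)
(V - 5)² = (-54 - 5)² = (-59)² = 3481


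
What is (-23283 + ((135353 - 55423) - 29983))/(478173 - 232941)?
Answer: 1111/10218 ≈ 0.10873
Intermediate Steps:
(-23283 + ((135353 - 55423) - 29983))/(478173 - 232941) = (-23283 + (79930 - 29983))/245232 = (-23283 + 49947)*(1/245232) = 26664*(1/245232) = 1111/10218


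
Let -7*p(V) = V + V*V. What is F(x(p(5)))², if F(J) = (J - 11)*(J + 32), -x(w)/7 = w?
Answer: 1387684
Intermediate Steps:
p(V) = -V/7 - V²/7 (p(V) = -(V + V*V)/7 = -(V + V²)/7 = -V/7 - V²/7)
x(w) = -7*w
F(J) = (-11 + J)*(32 + J)
F(x(p(5)))² = (-352 + (-(-1)*5*(1 + 5))² + 21*(-(-1)*5*(1 + 5)))² = (-352 + (-(-1)*5*6)² + 21*(-(-1)*5*6))² = (-352 + (-7*(-30/7))² + 21*(-7*(-30/7)))² = (-352 + 30² + 21*30)² = (-352 + 900 + 630)² = 1178² = 1387684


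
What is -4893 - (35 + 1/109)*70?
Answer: -800457/109 ≈ -7343.6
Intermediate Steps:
-4893 - (35 + 1/109)*70 = -4893 - 3816*70/109 = -4893 - 1*267120/109 = -4893 - 267120/109 = -800457/109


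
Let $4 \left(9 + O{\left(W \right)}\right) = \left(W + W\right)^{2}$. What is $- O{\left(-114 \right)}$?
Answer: $-12987$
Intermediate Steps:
$O{\left(W \right)} = -9 + W^{2}$ ($O{\left(W \right)} = -9 + \frac{\left(W + W\right)^{2}}{4} = -9 + \frac{\left(2 W\right)^{2}}{4} = -9 + \frac{4 W^{2}}{4} = -9 + W^{2}$)
$- O{\left(-114 \right)} = - (-9 + \left(-114\right)^{2}) = - (-9 + 12996) = \left(-1\right) 12987 = -12987$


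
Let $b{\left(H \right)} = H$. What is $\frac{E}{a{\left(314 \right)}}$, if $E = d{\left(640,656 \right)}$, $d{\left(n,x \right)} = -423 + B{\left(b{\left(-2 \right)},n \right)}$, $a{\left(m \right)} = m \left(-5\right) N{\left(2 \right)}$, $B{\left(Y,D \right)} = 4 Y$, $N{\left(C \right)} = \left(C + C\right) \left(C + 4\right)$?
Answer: $\frac{431}{37680} \approx 0.011438$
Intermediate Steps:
$N{\left(C \right)} = 2 C \left(4 + C\right)$
$a{\left(m \right)} = - 120 m$ ($a{\left(m \right)} = m \left(-5\right) 2 \cdot 2 \left(4 + 2\right) = - 5 m 2 \cdot 2 \cdot 6 = - 5 m 24 = - 120 m$)
$d{\left(n,x \right)} = -431$ ($d{\left(n,x \right)} = -423 + 4 \left(-2\right) = -423 - 8 = -431$)
$E = -431$
$\frac{E}{a{\left(314 \right)}} = - \frac{431}{\left(-120\right) 314} = - \frac{431}{-37680} = \left(-431\right) \left(- \frac{1}{37680}\right) = \frac{431}{37680}$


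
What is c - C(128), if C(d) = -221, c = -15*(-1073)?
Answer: 16316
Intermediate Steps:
c = 16095
c - C(128) = 16095 - 1*(-221) = 16095 + 221 = 16316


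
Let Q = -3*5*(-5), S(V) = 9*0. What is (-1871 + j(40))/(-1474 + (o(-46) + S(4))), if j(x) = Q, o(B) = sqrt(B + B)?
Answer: 330913/271596 + 449*I*sqrt(23)/271596 ≈ 1.2184 + 0.0079284*I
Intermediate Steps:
S(V) = 0
o(B) = sqrt(2)*sqrt(B) (o(B) = sqrt(2*B) = sqrt(2)*sqrt(B))
Q = 75 (Q = -15*(-5) = 75)
j(x) = 75
(-1871 + j(40))/(-1474 + (o(-46) + S(4))) = (-1871 + 75)/(-1474 + (sqrt(2)*sqrt(-46) + 0)) = -1796/(-1474 + (sqrt(2)*(I*sqrt(46)) + 0)) = -1796/(-1474 + (2*I*sqrt(23) + 0)) = -1796/(-1474 + 2*I*sqrt(23))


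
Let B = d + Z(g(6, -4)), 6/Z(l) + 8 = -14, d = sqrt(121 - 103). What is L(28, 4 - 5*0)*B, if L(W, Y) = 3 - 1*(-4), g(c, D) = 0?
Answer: -21/11 + 21*sqrt(2) ≈ 27.789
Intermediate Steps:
d = 3*sqrt(2) (d = sqrt(18) = 3*sqrt(2) ≈ 4.2426)
Z(l) = -3/11 (Z(l) = 6/(-8 - 14) = 6/(-22) = 6*(-1/22) = -3/11)
L(W, Y) = 7 (L(W, Y) = 3 + 4 = 7)
B = -3/11 + 3*sqrt(2) (B = 3*sqrt(2) - 3/11 = -3/11 + 3*sqrt(2) ≈ 3.9699)
L(28, 4 - 5*0)*B = 7*(-3/11 + 3*sqrt(2)) = -21/11 + 21*sqrt(2)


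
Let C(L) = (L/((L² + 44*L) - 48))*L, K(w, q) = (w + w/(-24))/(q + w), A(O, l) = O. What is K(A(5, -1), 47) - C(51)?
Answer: -23029/51168 ≈ -0.45007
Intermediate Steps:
K(w, q) = 23*w/(24*(q + w)) (K(w, q) = (w + w*(-1/24))/(q + w) = (w - w/24)/(q + w) = (23*w/24)/(q + w) = 23*w/(24*(q + w)))
C(L) = L²/(-48 + L² + 44*L) (C(L) = (L/(-48 + L² + 44*L))*L = L²/(-48 + L² + 44*L))
K(A(5, -1), 47) - C(51) = (23/24)*5/(47 + 5) - 51²/(-48 + 51² + 44*51) = (23/24)*5/52 - 2601/(-48 + 2601 + 2244) = (23/24)*5*(1/52) - 2601/4797 = 115/1248 - 2601/4797 = 115/1248 - 1*289/533 = 115/1248 - 289/533 = -23029/51168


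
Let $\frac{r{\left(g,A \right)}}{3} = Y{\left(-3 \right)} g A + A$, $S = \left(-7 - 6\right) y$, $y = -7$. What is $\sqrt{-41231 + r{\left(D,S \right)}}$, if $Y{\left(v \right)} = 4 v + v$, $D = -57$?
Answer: $\sqrt{192457} \approx 438.7$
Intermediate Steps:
$Y{\left(v \right)} = 5 v$
$S = 91$ ($S = \left(-7 - 6\right) \left(-7\right) = \left(-13\right) \left(-7\right) = 91$)
$r{\left(g,A \right)} = 3 A - 45 A g$ ($r{\left(g,A \right)} = 3 \left(5 \left(-3\right) g A + A\right) = 3 \left(- 15 g A + A\right) = 3 \left(- 15 A g + A\right) = 3 \left(A - 15 A g\right) = 3 A - 45 A g$)
$\sqrt{-41231 + r{\left(D,S \right)}} = \sqrt{-41231 + 3 \cdot 91 \left(1 - -855\right)} = \sqrt{-41231 + 3 \cdot 91 \left(1 + 855\right)} = \sqrt{-41231 + 3 \cdot 91 \cdot 856} = \sqrt{-41231 + 233688} = \sqrt{192457}$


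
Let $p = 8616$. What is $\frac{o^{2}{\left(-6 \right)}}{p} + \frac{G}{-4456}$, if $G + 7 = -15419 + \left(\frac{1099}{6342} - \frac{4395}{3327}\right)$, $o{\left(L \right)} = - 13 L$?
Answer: $\frac{6699641428163}{1607308992816} \approx 4.1682$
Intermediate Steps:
$G = - \frac{15500488381}{1004754}$ ($G = -7 + \left(-15419 + \left(\frac{1099}{6342} - \frac{4395}{3327}\right)\right) = -7 + \left(-15419 + \left(1099 \cdot \frac{1}{6342} - \frac{1465}{1109}\right)\right) = -7 + \left(-15419 + \left(\frac{157}{906} - \frac{1465}{1109}\right)\right) = -7 - \frac{15493455103}{1004754} = - \frac{15500488381}{1004754} \approx -15427.0$)
$\frac{o^{2}{\left(-6 \right)}}{p} + \frac{G}{-4456} = \frac{\left(\left(-13\right) \left(-6\right)\right)^{2}}{8616} - \frac{15500488381}{1004754 \left(-4456\right)} = 78^{2} \cdot \frac{1}{8616} - - \frac{15500488381}{4477183824} = 6084 \cdot \frac{1}{8616} + \frac{15500488381}{4477183824} = \frac{507}{718} + \frac{15500488381}{4477183824} = \frac{6699641428163}{1607308992816}$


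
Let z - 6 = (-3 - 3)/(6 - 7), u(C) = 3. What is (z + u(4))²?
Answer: 225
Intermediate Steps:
z = 12 (z = 6 + (-3 - 3)/(6 - 7) = 6 - 6/(-1) = 6 - 6*(-1) = 6 + 6 = 12)
(z + u(4))² = (12 + 3)² = 15² = 225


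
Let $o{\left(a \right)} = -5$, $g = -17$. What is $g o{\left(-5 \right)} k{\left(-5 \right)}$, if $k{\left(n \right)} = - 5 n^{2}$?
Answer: $-10625$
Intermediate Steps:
$g o{\left(-5 \right)} k{\left(-5 \right)} = \left(-17\right) \left(-5\right) \left(- 5 \left(-5\right)^{2}\right) = 85 \left(\left(-5\right) 25\right) = 85 \left(-125\right) = -10625$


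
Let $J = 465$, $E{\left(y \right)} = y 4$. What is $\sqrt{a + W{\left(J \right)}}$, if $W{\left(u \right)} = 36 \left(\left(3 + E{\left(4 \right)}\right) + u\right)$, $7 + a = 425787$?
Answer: $2 \sqrt{110801} \approx 665.74$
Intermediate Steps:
$E{\left(y \right)} = 4 y$
$a = 425780$ ($a = -7 + 425787 = 425780$)
$W{\left(u \right)} = 684 + 36 u$ ($W{\left(u \right)} = 36 \left(\left(3 + 4 \cdot 4\right) + u\right) = 36 \left(\left(3 + 16\right) + u\right) = 36 \left(19 + u\right) = 684 + 36 u$)
$\sqrt{a + W{\left(J \right)}} = \sqrt{425780 + \left(684 + 36 \cdot 465\right)} = \sqrt{425780 + \left(684 + 16740\right)} = \sqrt{425780 + 17424} = \sqrt{443204} = 2 \sqrt{110801}$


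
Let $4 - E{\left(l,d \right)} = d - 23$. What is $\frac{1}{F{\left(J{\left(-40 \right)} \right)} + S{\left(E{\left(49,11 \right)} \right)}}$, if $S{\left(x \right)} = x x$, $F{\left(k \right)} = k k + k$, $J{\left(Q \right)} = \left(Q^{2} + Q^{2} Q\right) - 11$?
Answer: $\frac{1}{3895070766} \approx 2.5673 \cdot 10^{-10}$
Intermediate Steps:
$J{\left(Q \right)} = -11 + Q^{2} + Q^{3}$ ($J{\left(Q \right)} = \left(Q^{2} + Q^{3}\right) - 11 = -11 + Q^{2} + Q^{3}$)
$E{\left(l,d \right)} = 27 - d$ ($E{\left(l,d \right)} = 4 - \left(d - 23\right) = 4 - \left(-23 + d\right) = 27 - d$)
$F{\left(k \right)} = k + k^{2}$ ($F{\left(k \right)} = k^{2} + k = k + k^{2}$)
$S{\left(x \right)} = x^{2}$
$\frac{1}{F{\left(J{\left(-40 \right)} \right)} + S{\left(E{\left(49,11 \right)} \right)}} = \frac{1}{\left(-11 + \left(-40\right)^{2} + \left(-40\right)^{3}\right) \left(1 + \left(-11 + \left(-40\right)^{2} + \left(-40\right)^{3}\right)\right) + \left(27 - 11\right)^{2}} = \frac{1}{\left(-11 + 1600 - 64000\right) \left(1 - 62411\right) + \left(27 - 11\right)^{2}} = \frac{1}{- 62411 \left(1 - 62411\right) + 16^{2}} = \frac{1}{\left(-62411\right) \left(-62410\right) + 256} = \frac{1}{3895070510 + 256} = \frac{1}{3895070766}$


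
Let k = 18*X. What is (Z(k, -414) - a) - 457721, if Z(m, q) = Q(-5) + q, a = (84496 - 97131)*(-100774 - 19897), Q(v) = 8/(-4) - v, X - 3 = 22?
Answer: -1525136217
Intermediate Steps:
X = 25 (X = 3 + 22 = 25)
k = 450 (k = 18*25 = 450)
Q(v) = -2 - v (Q(v) = 8*(-1/4) - v = -2 - v)
a = 1524678085 (a = -12635*(-120671) = 1524678085)
Z(m, q) = 3 + q (Z(m, q) = (-2 - 1*(-5)) + q = (-2 + 5) + q = 3 + q)
(Z(k, -414) - a) - 457721 = ((3 - 414) - 1*1524678085) - 457721 = (-411 - 1524678085) - 457721 = -1524678496 - 457721 = -1525136217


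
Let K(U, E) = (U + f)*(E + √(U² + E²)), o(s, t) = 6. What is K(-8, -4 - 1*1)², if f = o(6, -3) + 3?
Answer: (5 - √89)² ≈ 19.660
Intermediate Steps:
f = 9 (f = 6 + 3 = 9)
K(U, E) = (9 + U)*(E + √(E² + U²)) (K(U, E) = (U + 9)*(E + √(U² + E²)) = (9 + U)*(E + √(E² + U²)))
K(-8, -4 - 1*1)² = (9*(-4 - 1*1) + 9*√((-4 - 1*1)² + (-8)²) + (-4 - 1*1)*(-8) - 8*√((-4 - 1*1)² + (-8)²))² = (9*(-4 - 1) + 9*√((-4 - 1)² + 64) + (-4 - 1)*(-8) - 8*√((-4 - 1)² + 64))² = (9*(-5) + 9*√((-5)² + 64) - 5*(-8) - 8*√((-5)² + 64))² = (-45 + 9*√(25 + 64) + 40 - 8*√(25 + 64))² = (-45 + 9*√89 + 40 - 8*√89)² = (-5 + √89)²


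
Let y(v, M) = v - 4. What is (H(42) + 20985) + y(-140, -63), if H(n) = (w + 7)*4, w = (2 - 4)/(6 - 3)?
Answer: 62599/3 ≈ 20866.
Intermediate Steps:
y(v, M) = -4 + v
w = -⅔ (w = -2/3 = -2*⅓ = -⅔ ≈ -0.66667)
H(n) = 76/3 (H(n) = (-⅔ + 7)*4 = (19/3)*4 = 76/3)
(H(42) + 20985) + y(-140, -63) = (76/3 + 20985) + (-4 - 140) = 63031/3 - 144 = 62599/3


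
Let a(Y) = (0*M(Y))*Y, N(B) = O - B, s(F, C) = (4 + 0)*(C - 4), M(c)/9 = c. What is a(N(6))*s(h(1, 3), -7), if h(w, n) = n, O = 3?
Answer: 0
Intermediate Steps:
M(c) = 9*c
s(F, C) = -16 + 4*C (s(F, C) = 4*(-4 + C) = -16 + 4*C)
N(B) = 3 - B
a(Y) = 0 (a(Y) = (0*(9*Y))*Y = 0*Y = 0)
a(N(6))*s(h(1, 3), -7) = 0*(-16 + 4*(-7)) = 0*(-16 - 28) = 0*(-44) = 0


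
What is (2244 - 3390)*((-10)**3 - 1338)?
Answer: 2679348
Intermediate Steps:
(2244 - 3390)*((-10)**3 - 1338) = -1146*(-1000 - 1338) = -1146*(-2338) = 2679348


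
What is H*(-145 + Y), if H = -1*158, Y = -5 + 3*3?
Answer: 22278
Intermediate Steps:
Y = 4 (Y = -5 + 9 = 4)
H = -158
H*(-145 + Y) = -158*(-145 + 4) = -158*(-141) = 22278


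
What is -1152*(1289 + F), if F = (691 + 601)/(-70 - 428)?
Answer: -123000960/83 ≈ -1.4819e+6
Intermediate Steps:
F = -646/249 (F = 1292/(-498) = 1292*(-1/498) = -646/249 ≈ -2.5944)
-1152*(1289 + F) = -1152*(1289 - 646/249) = -1152*320315/249 = -123000960/83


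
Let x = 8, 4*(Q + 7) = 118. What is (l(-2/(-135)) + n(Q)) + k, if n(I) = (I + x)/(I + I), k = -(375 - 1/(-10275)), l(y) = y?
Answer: -69228173/184950 ≈ -374.31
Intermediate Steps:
Q = 45/2 (Q = -7 + (¼)*118 = -7 + 59/2 = 45/2 ≈ 22.500)
k = -3853126/10275 (k = -(375 - 1*(-1/10275)) = -(375 + 1/10275) = -1*3853126/10275 = -3853126/10275 ≈ -375.00)
n(I) = (8 + I)/(2*I) (n(I) = (I + 8)/(I + I) = (8 + I)/((2*I)) = (8 + I)*(1/(2*I)) = (8 + I)/(2*I))
(l(-2/(-135)) + n(Q)) + k = (-2/(-135) + (8 + 45/2)/(2*(45/2))) - 3853126/10275 = (-2*(-1/135) + (½)*(2/45)*(61/2)) - 3853126/10275 = (2/135 + 61/90) - 3853126/10275 = 187/270 - 3853126/10275 = -69228173/184950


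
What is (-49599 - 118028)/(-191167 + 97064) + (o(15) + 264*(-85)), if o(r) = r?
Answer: -2110092148/94103 ≈ -22423.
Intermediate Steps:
(-49599 - 118028)/(-191167 + 97064) + (o(15) + 264*(-85)) = (-49599 - 118028)/(-191167 + 97064) + (15 + 264*(-85)) = -167627/(-94103) + (15 - 22440) = -167627*(-1/94103) - 22425 = 167627/94103 - 22425 = -2110092148/94103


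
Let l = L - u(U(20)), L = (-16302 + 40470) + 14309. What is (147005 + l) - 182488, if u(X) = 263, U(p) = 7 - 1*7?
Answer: 2731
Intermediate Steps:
U(p) = 0 (U(p) = 7 - 7 = 0)
L = 38477 (L = 24168 + 14309 = 38477)
l = 38214 (l = 38477 - 1*263 = 38477 - 263 = 38214)
(147005 + l) - 182488 = (147005 + 38214) - 182488 = 185219 - 182488 = 2731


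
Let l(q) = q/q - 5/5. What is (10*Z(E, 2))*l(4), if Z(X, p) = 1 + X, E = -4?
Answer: 0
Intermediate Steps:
l(q) = 0 (l(q) = 1 - 5*⅕ = 1 - 1 = 0)
(10*Z(E, 2))*l(4) = (10*(1 - 4))*0 = (10*(-3))*0 = -30*0 = 0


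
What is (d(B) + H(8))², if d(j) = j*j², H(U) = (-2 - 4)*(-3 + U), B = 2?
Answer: 484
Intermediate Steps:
H(U) = 18 - 6*U (H(U) = -6*(-3 + U) = 18 - 6*U)
d(j) = j³
(d(B) + H(8))² = (2³ + (18 - 6*8))² = (8 + (18 - 48))² = (8 - 30)² = (-22)² = 484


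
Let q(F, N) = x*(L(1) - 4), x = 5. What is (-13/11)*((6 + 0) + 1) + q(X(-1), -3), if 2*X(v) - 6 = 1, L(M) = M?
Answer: -256/11 ≈ -23.273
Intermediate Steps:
X(v) = 7/2 (X(v) = 3 + (½)*1 = 3 + ½ = 7/2)
q(F, N) = -15 (q(F, N) = 5*(1 - 4) = 5*(-3) = -15)
(-13/11)*((6 + 0) + 1) + q(X(-1), -3) = (-13/11)*((6 + 0) + 1) - 15 = (-13*1/11)*(6 + 1) - 15 = -13/11*7 - 15 = -91/11 - 15 = -256/11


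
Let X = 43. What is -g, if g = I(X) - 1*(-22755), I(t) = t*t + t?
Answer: -24647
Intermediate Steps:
I(t) = t + t² (I(t) = t² + t = t + t²)
g = 24647 (g = 43*(1 + 43) - 1*(-22755) = 43*44 + 22755 = 1892 + 22755 = 24647)
-g = -1*24647 = -24647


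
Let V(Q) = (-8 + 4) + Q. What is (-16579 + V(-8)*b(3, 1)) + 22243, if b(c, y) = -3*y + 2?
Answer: 5676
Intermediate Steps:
V(Q) = -4 + Q
b(c, y) = 2 - 3*y
(-16579 + V(-8)*b(3, 1)) + 22243 = (-16579 + (-4 - 8)*(2 - 3*1)) + 22243 = (-16579 - 12*(2 - 3)) + 22243 = (-16579 - 12*(-1)) + 22243 = (-16579 + 12) + 22243 = -16567 + 22243 = 5676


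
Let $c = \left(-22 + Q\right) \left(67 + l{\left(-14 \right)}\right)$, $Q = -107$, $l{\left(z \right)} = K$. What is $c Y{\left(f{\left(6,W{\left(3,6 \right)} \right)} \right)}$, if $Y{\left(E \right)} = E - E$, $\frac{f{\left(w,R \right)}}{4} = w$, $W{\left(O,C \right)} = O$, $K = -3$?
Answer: $0$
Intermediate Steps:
$l{\left(z \right)} = -3$
$f{\left(w,R \right)} = 4 w$
$Y{\left(E \right)} = 0$
$c = -8256$ ($c = \left(-22 - 107\right) \left(67 - 3\right) = \left(-129\right) 64 = -8256$)
$c Y{\left(f{\left(6,W{\left(3,6 \right)} \right)} \right)} = \left(-8256\right) 0 = 0$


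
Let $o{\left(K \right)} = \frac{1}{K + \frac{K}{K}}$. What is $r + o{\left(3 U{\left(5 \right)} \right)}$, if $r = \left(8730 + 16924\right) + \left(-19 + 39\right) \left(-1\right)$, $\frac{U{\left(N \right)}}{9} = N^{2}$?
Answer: $\frac{17328585}{676} \approx 25634.0$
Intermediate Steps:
$U{\left(N \right)} = 9 N^{2}$
$o{\left(K \right)} = \frac{1}{1 + K}$ ($o{\left(K \right)} = \frac{1}{K + 1} = \frac{1}{1 + K}$)
$r = 25634$ ($r = 25654 + 20 \left(-1\right) = 25654 - 20 = 25634$)
$r + o{\left(3 U{\left(5 \right)} \right)} = 25634 + \frac{1}{1 + 3 \cdot 9 \cdot 5^{2}} = 25634 + \frac{1}{1 + 3 \cdot 9 \cdot 25} = 25634 + \frac{1}{1 + 3 \cdot 225} = 25634 + \frac{1}{1 + 675} = 25634 + \frac{1}{676} = \frac{17328585}{676}$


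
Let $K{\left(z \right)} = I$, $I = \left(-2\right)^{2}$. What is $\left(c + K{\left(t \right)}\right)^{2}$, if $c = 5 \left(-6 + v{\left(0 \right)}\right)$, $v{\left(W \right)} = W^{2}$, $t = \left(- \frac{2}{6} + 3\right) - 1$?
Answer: $676$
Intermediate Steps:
$I = 4$
$t = \frac{5}{3}$ ($t = \left(\left(-2\right) \frac{1}{6} + 3\right) - 1 = \left(- \frac{1}{3} + 3\right) - 1 = \frac{8}{3} - 1 = \frac{5}{3} \approx 1.6667$)
$K{\left(z \right)} = 4$
$c = -30$ ($c = 5 \left(-6 + 0^{2}\right) = 5 \left(-6 + 0\right) = 5 \left(-6\right) = -30$)
$\left(c + K{\left(t \right)}\right)^{2} = \left(-30 + 4\right)^{2} = \left(-26\right)^{2} = 676$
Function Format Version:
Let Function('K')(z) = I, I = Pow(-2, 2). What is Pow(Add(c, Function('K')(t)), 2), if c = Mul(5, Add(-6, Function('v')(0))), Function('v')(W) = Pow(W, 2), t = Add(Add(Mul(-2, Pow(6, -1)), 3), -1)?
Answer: 676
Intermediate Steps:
I = 4
t = Rational(5, 3) (t = Add(Add(Mul(-2, Rational(1, 6)), 3), -1) = Add(Add(Rational(-1, 3), 3), -1) = Add(Rational(8, 3), -1) = Rational(5, 3) ≈ 1.6667)
Function('K')(z) = 4
c = -30 (c = Mul(5, Add(-6, Pow(0, 2))) = Mul(5, Add(-6, 0)) = Mul(5, -6) = -30)
Pow(Add(c, Function('K')(t)), 2) = Pow(Add(-30, 4), 2) = Pow(-26, 2) = 676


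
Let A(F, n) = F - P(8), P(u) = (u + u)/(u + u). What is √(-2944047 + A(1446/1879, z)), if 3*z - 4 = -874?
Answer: I*√10394373857734/1879 ≈ 1715.8*I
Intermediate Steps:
P(u) = 1 (P(u) = (2*u)/((2*u)) = (2*u)*(1/(2*u)) = 1)
z = -290 (z = 4/3 + (⅓)*(-874) = 4/3 - 874/3 = -290)
A(F, n) = -1 + F (A(F, n) = F - 1*1 = F - 1 = -1 + F)
√(-2944047 + A(1446/1879, z)) = √(-2944047 + (-1 + 1446/1879)) = √(-2944047 - 433/1879) = √(-5531864746/1879) = I*√10394373857734/1879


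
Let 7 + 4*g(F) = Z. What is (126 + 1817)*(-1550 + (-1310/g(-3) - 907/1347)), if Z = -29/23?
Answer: -45567894677/25593 ≈ -1.7805e+6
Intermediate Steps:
Z = -29/23 (Z = -29*1/23 = -29/23 ≈ -1.2609)
g(F) = -95/46 (g(F) = -7/4 + (¼)*(-29/23) = -7/4 - 29/92 = -95/46)
(126 + 1817)*(-1550 + (-1310/g(-3) - 907/1347)) = (126 + 1817)*(-1550 + (-1310/(-95/46) - 907/1347)) = 1943*(-1550 + (-1310*(-46/95) - 907*1/1347)) = 1943*(-1550 + (12052/19 - 907/1347)) = 1943*(-1550 + 16216811/25593) = 1943*(-23452339/25593) = -45567894677/25593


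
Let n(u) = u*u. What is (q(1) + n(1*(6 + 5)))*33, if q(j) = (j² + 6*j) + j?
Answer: 4257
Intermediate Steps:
n(u) = u²
q(j) = j² + 7*j
(q(1) + n(1*(6 + 5)))*33 = (1*(7 + 1) + (1*(6 + 5))²)*33 = (1*8 + (1*11)²)*33 = (8 + 11²)*33 = (8 + 121)*33 = 129*33 = 4257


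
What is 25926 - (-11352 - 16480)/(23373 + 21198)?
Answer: 1155575578/44571 ≈ 25927.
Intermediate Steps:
25926 - (-11352 - 16480)/(23373 + 21198) = 25926 - (-27832)/44571 = 25926 - 1*(-27832/44571) = 25926 + 27832/44571 = 1155575578/44571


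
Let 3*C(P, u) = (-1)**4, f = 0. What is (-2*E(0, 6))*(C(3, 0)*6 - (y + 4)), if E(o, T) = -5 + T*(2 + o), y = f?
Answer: 28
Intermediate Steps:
C(P, u) = 1/3 (C(P, u) = (1/3)*(-1)**4 = (1/3)*1 = 1/3)
y = 0
(-2*E(0, 6))*(C(3, 0)*6 - (y + 4)) = (-2*(-5 + 2*6 + 6*0))*((1/3)*6 - (0 + 4)) = (-2*(-5 + 12 + 0))*(2 - 1*4) = (-2*7)*(2 - 4) = -14*(-2) = 28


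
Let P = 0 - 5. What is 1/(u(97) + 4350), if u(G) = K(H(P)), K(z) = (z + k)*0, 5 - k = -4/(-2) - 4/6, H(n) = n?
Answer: 1/4350 ≈ 0.00022989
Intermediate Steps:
P = -5
k = 11/3 (k = 5 - (-4/(-2) - 4/6) = 5 - (-4*(-1/2) - 4*1/6) = 5 - (2 - 2/3) = 5 - 1*4/3 = 5 - 4/3 = 11/3 ≈ 3.6667)
K(z) = 0 (K(z) = (z + 11/3)*0 = (11/3 + z)*0 = 0)
u(G) = 0
1/(u(97) + 4350) = 1/(0 + 4350) = 1/4350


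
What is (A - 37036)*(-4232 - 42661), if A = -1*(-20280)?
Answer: 785739108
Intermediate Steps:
A = 20280
(A - 37036)*(-4232 - 42661) = (20280 - 37036)*(-4232 - 42661) = -16756*(-46893) = 785739108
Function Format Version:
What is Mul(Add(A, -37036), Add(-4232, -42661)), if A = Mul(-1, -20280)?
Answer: 785739108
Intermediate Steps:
A = 20280
Mul(Add(A, -37036), Add(-4232, -42661)) = Mul(Add(20280, -37036), Add(-4232, -42661)) = Mul(-16756, -46893) = 785739108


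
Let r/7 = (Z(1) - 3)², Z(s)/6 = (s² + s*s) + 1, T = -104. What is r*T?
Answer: -163800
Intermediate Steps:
Z(s) = 6 + 12*s² (Z(s) = 6*((s² + s*s) + 1) = 6*((s² + s²) + 1) = 6*(2*s² + 1) = 6*(1 + 2*s²) = 6 + 12*s²)
r = 1575 (r = 7*((6 + 12*1²) - 3)² = 7*((6 + 12*1) - 3)² = 7*((6 + 12) - 3)² = 7*(18 - 3)² = 7*15² = 7*225 = 1575)
r*T = 1575*(-104) = -163800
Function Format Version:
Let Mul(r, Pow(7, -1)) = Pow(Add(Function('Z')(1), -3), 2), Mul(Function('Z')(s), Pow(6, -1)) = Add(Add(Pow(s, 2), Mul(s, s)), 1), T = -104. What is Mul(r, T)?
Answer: -163800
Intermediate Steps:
Function('Z')(s) = Add(6, Mul(12, Pow(s, 2))) (Function('Z')(s) = Mul(6, Add(Add(Pow(s, 2), Mul(s, s)), 1)) = Mul(6, Add(Add(Pow(s, 2), Pow(s, 2)), 1)) = Mul(6, Add(Mul(2, Pow(s, 2)), 1)) = Mul(6, Add(1, Mul(2, Pow(s, 2)))) = Add(6, Mul(12, Pow(s, 2))))
r = 1575 (r = Mul(7, Pow(Add(Add(6, Mul(12, Pow(1, 2))), -3), 2)) = Mul(7, Pow(Add(Add(6, Mul(12, 1)), -3), 2)) = Mul(7, Pow(Add(Add(6, 12), -3), 2)) = Mul(7, Pow(Add(18, -3), 2)) = Mul(7, Pow(15, 2)) = Mul(7, 225) = 1575)
Mul(r, T) = Mul(1575, -104) = -163800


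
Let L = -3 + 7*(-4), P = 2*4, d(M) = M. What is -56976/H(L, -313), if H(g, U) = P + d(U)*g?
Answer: -18992/3237 ≈ -5.8672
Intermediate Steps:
P = 8
L = -31 (L = -3 - 28 = -31)
H(g, U) = 8 + U*g
-56976/H(L, -313) = -56976/(8 - 313*(-31)) = -56976/(8 + 9703) = -56976/9711 = -56976*1/9711 = -18992/3237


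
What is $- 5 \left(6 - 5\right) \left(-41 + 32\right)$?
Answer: $45$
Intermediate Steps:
$- 5 \left(6 - 5\right) \left(-41 + 32\right) = \left(-5\right) 1 \left(-9\right) = \left(-5\right) \left(-9\right) = 45$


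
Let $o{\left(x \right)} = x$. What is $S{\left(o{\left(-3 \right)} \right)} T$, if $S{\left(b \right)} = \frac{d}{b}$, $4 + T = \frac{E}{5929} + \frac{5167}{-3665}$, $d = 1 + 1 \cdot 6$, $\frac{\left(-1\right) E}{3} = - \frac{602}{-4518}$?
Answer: $\frac{12645639752}{1001787435} \approx 12.623$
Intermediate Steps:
$E = - \frac{301}{753}$ ($E = - 3 \left(- \frac{602}{-4518}\right) = - 3 \left(\left(-602\right) \left(- \frac{1}{4518}\right)\right) = \left(-3\right) \frac{301}{2259} = - \frac{301}{753} \approx -0.39973$)
$d = 7$ ($d = 1 + 6 = 7$)
$T = - \frac{12645639752}{2337504015}$ ($T = -4 + \left(- \frac{301}{753 \cdot 5929} + \frac{5167}{-3665}\right) = -4 + \left(\left(- \frac{301}{753}\right) \frac{1}{5929} + 5167 \left(- \frac{1}{3665}\right)\right) = -4 - \frac{3295623692}{2337504015} = - \frac{12645639752}{2337504015} \approx -5.4099$)
$S{\left(b \right)} = \frac{7}{b}$
$S{\left(o{\left(-3 \right)} \right)} T = \frac{7}{-3} \left(- \frac{12645639752}{2337504015}\right) = 7 \left(- \frac{1}{3}\right) \left(- \frac{12645639752}{2337504015}\right) = \left(- \frac{7}{3}\right) \left(- \frac{12645639752}{2337504015}\right) = \frac{12645639752}{1001787435}$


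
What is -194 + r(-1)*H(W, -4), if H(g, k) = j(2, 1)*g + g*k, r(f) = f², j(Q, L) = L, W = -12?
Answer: -158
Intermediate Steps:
H(g, k) = g + g*k (H(g, k) = 1*g + g*k = g + g*k)
-194 + r(-1)*H(W, -4) = -194 + (-1)²*(-12*(1 - 4)) = -194 + 1*(-12*(-3)) = -194 + 1*36 = -194 + 36 = -158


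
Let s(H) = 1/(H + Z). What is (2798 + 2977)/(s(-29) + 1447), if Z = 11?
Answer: 20790/5209 ≈ 3.9912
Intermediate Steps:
s(H) = 1/(11 + H) (s(H) = 1/(H + 11) = 1/(11 + H))
(2798 + 2977)/(s(-29) + 1447) = (2798 + 2977)/(1/(11 - 29) + 1447) = 5775/(1/(-18) + 1447) = 5775/(-1/18 + 1447) = 5775/(26045/18) = 5775*(18/26045) = 20790/5209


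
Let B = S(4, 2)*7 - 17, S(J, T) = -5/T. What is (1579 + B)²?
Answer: 9541921/4 ≈ 2.3855e+6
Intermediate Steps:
B = -69/2 (B = -5/2*7 - 17 = -35/2 - 17 = -69/2 ≈ -34.500)
(1579 + B)² = (1579 - 69/2)² = (3089/2)² = 9541921/4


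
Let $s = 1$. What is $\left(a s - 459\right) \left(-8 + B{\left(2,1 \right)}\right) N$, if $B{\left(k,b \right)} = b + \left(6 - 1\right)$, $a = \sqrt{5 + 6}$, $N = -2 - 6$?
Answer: $-7344 + 16 \sqrt{11} \approx -7290.9$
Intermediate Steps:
$N = -8$ ($N = -2 - 6 = -8$)
$a = \sqrt{11} \approx 3.3166$
$B{\left(k,b \right)} = 5 + b$ ($B{\left(k,b \right)} = b + \left(6 - 1\right) = b + 5 = 5 + b$)
$\left(a s - 459\right) \left(-8 + B{\left(2,1 \right)}\right) N = \left(\sqrt{11} \cdot 1 - 459\right) \left(-8 + \left(5 + 1\right)\right) \left(-8\right) = \left(\sqrt{11} - 459\right) \left(-8 + 6\right) \left(-8\right) = \left(-459 + \sqrt{11}\right) \left(\left(-2\right) \left(-8\right)\right) = \left(-459 + \sqrt{11}\right) 16 = -7344 + 16 \sqrt{11}$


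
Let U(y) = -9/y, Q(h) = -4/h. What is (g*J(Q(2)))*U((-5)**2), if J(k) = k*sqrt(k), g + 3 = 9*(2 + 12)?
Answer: 2214*I*sqrt(2)/25 ≈ 125.24*I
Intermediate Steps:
g = 123 (g = -3 + 9*(2 + 12) = -3 + 9*14 = -3 + 126 = 123)
J(k) = k**(3/2)
(g*J(Q(2)))*U((-5)**2) = (123*(-4/2)**(3/2))*(-9/((-5)**2)) = (123*(-4*1/2)**(3/2))*(-9/25) = (123*(-2)**(3/2))*(-9*1/25) = (123*(-2*I*sqrt(2)))*(-9/25) = -246*I*sqrt(2)*(-9/25) = 2214*I*sqrt(2)/25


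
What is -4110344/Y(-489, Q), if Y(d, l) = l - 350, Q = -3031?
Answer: 587192/483 ≈ 1215.7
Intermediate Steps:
Y(d, l) = -350 + l
-4110344/Y(-489, Q) = -4110344/(-350 - 3031) = -4110344/(-3381) = -4110344*(-1/3381) = 587192/483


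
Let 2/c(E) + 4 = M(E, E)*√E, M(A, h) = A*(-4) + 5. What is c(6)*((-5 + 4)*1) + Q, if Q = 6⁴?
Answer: 1393196/1075 + 19*√6/1075 ≈ 1296.0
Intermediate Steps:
M(A, h) = 5 - 4*A (M(A, h) = -4*A + 5 = 5 - 4*A)
Q = 1296
c(E) = 2/(-4 + √E*(5 - 4*E)) (c(E) = 2/(-4 + (5 - 4*E)*√E) = 2/(-4 + √E*(5 - 4*E)))
c(6)*((-5 + 4)*1) + Q = (-2/(4 + √6*(-5 + 4*6)))*((-5 + 4)*1) + 1296 = (-2/(4 + √6*(-5 + 24)))*(-1*1) + 1296 = -2/(4 + √6*19)*(-1) + 1296 = -2/(4 + 19*√6)*(-1) + 1296 = 2/(4 + 19*√6) + 1296 = 1296 + 2/(4 + 19*√6)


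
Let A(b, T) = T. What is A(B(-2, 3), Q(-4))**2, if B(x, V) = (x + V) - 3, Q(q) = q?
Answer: 16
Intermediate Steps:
B(x, V) = -3 + V + x (B(x, V) = (V + x) - 3 = -3 + V + x)
A(B(-2, 3), Q(-4))**2 = (-4)**2 = 16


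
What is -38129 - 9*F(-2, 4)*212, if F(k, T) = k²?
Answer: -45761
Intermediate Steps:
-38129 - 9*F(-2, 4)*212 = -38129 - 9*(-2)²*212 = -38129 - 9*4*212 = -38129 - 36*212 = -38129 - 7632 = -45761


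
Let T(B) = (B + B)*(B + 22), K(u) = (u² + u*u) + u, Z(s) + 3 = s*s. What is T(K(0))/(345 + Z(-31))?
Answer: 0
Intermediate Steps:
Z(s) = -3 + s² (Z(s) = -3 + s*s = -3 + s²)
K(u) = u + 2*u² (K(u) = (u² + u²) + u = 2*u² + u = u + 2*u²)
T(B) = 2*B*(22 + B) (T(B) = (2*B)*(22 + B) = 2*B*(22 + B))
T(K(0))/(345 + Z(-31)) = (2*(0*(1 + 2*0))*(22 + 0*(1 + 2*0)))/(345 + (-3 + (-31)²)) = (2*(0*(1 + 0))*(22 + 0*(1 + 0)))/(345 + (-3 + 961)) = (2*(0*1)*(22 + 0*1))/(345 + 958) = (2*0*(22 + 0))/1303 = (2*0*22)*(1/1303) = 0*(1/1303) = 0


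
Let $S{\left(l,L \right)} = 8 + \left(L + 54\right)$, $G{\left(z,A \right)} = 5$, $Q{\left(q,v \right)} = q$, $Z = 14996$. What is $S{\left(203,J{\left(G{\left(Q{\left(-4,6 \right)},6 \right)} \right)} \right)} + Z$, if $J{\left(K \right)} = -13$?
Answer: $15045$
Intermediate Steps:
$S{\left(l,L \right)} = 62 + L$ ($S{\left(l,L \right)} = 8 + \left(54 + L\right) = 62 + L$)
$S{\left(203,J{\left(G{\left(Q{\left(-4,6 \right)},6 \right)} \right)} \right)} + Z = \left(62 - 13\right) + 14996 = 49 + 14996 = 15045$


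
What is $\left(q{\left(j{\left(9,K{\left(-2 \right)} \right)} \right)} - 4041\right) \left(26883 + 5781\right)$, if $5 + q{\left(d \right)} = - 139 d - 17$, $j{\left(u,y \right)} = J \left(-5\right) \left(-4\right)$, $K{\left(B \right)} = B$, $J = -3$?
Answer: $139703928$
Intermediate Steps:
$j{\left(u,y \right)} = -60$ ($j{\left(u,y \right)} = \left(-3\right) \left(-5\right) \left(-4\right) = 15 \left(-4\right) = -60$)
$q{\left(d \right)} = -22 - 139 d$ ($q{\left(d \right)} = -5 - \left(17 + 139 d\right) = -22 - 139 d$)
$\left(q{\left(j{\left(9,K{\left(-2 \right)} \right)} \right)} - 4041\right) \left(26883 + 5781\right) = \left(\left(-22 - -8340\right) - 4041\right) \left(26883 + 5781\right) = \left(\left(-22 + 8340\right) - 4041\right) 32664 = \left(8318 - 4041\right) 32664 = 4277 \cdot 32664 = 139703928$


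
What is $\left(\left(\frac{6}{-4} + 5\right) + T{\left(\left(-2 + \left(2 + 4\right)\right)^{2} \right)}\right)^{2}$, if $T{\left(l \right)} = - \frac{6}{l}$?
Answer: $\frac{625}{64} \approx 9.7656$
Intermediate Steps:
$\left(\left(\frac{6}{-4} + 5\right) + T{\left(\left(-2 + \left(2 + 4\right)\right)^{2} \right)}\right)^{2} = \left(\left(\frac{6}{-4} + 5\right) - \frac{6}{\left(-2 + \left(2 + 4\right)\right)^{2}}\right)^{2} = \left(\left(6 \left(- \frac{1}{4}\right) + 5\right) - \frac{6}{\left(-2 + 6\right)^{2}}\right)^{2} = \left(\left(- \frac{3}{2} + 5\right) - \frac{6}{4^{2}}\right)^{2} = \left(\frac{7}{2} - \frac{6}{16}\right)^{2} = \left(\frac{7}{2} - \frac{3}{8}\right)^{2} = \left(\frac{25}{8}\right)^{2} = \frac{625}{64}$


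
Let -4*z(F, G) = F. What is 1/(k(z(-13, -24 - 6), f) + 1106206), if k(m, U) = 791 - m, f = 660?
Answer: 4/4427975 ≈ 9.0335e-7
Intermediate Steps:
z(F, G) = -F/4
1/(k(z(-13, -24 - 6), f) + 1106206) = 1/((791 - (-1)*(-13)/4) + 1106206) = 1/((791 - 1*13/4) + 1106206) = 1/((791 - 13/4) + 1106206) = 1/(3151/4 + 1106206) = 1/(4427975/4) = 4/4427975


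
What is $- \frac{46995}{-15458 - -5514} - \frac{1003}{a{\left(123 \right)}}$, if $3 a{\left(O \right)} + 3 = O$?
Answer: $- \frac{505877}{24860} \approx -20.349$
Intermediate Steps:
$a{\left(O \right)} = -1 + \frac{O}{3}$
$- \frac{46995}{-15458 - -5514} - \frac{1003}{a{\left(123 \right)}} = - \frac{46995}{-15458 - -5514} - \frac{1003}{-1 + \frac{1}{3} \cdot 123} = - \frac{46995}{-15458 + 5514} - \frac{1003}{-1 + 41} = - \frac{46995}{-9944} - \frac{1003}{40} = \left(-46995\right) \left(- \frac{1}{9944}\right) - \frac{1003}{40} = \frac{46995}{9944} - \frac{1003}{40} = - \frac{505877}{24860}$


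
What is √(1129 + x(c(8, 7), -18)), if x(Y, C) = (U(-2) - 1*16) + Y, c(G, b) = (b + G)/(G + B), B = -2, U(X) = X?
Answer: √4454/2 ≈ 33.369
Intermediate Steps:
c(G, b) = (G + b)/(-2 + G) (c(G, b) = (b + G)/(G - 2) = (G + b)/(-2 + G))
x(Y, C) = -18 + Y (x(Y, C) = (-2 - 1*16) + Y = (-2 - 16) + Y = -18 + Y)
√(1129 + x(c(8, 7), -18)) = √(1129 + (-18 + (8 + 7)/(-2 + 8))) = √(1129 + (-18 + 15/6)) = √(1129 + (-18 + (⅙)*15)) = √(1129 + (-18 + 5/2)) = √(1129 - 31/2) = √(2227/2) = √4454/2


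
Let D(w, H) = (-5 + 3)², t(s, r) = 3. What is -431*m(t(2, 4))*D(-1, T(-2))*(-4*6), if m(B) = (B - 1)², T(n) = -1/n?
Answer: 165504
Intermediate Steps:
m(B) = (-1 + B)²
D(w, H) = 4 (D(w, H) = (-2)² = 4)
-431*m(t(2, 4))*D(-1, T(-2))*(-4*6) = -431*(-1 + 3)²*4*(-4*6) = -431*2²*4*(-24) = -431*4*4*(-24) = -6896*(-24) = -431*(-384) = 165504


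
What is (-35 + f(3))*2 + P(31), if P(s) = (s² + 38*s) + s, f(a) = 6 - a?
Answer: 2106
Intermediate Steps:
P(s) = s² + 39*s
(-35 + f(3))*2 + P(31) = (-35 + (6 - 1*3))*2 + 31*(39 + 31) = (-35 + (6 - 3))*2 + 31*70 = (-35 + 3)*2 + 2170 = -32*2 + 2170 = -64 + 2170 = 2106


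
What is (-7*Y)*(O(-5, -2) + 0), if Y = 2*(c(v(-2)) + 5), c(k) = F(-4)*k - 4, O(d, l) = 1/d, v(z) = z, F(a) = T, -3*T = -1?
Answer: 14/15 ≈ 0.93333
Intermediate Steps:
T = 1/3 (T = -1/3*(-1) = 1/3 ≈ 0.33333)
F(a) = 1/3
c(k) = -4 + k/3 (c(k) = k/3 - 4 = -4 + k/3)
Y = 2/3 (Y = 2*((-4 + (1/3)*(-2)) + 5) = 2*((-4 - 2/3) + 5) = 2*(-14/3 + 5) = 2*(1/3) = 2/3 ≈ 0.66667)
(-7*Y)*(O(-5, -2) + 0) = (-7*2/3)*(1/(-5) + 0) = -14*(-1/5 + 0)/3 = -14/3*(-1/5) = 14/15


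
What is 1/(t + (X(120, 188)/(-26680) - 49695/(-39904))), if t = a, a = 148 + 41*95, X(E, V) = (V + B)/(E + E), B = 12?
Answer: 2753376/11135328037 ≈ 0.00024726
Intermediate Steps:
X(E, V) = (12 + V)/(2*E) (X(E, V) = (V + 12)/(E + E) = (12 + V)/((2*E)) = (12 + V)*(1/(2*E)) = (12 + V)/(2*E))
a = 4043 (a = 148 + 3895 = 4043)
t = 4043
1/(t + (X(120, 188)/(-26680) - 49695/(-39904))) = 1/(4043 + (((1/2)*(12 + 188)/120)/(-26680) - 49695/(-39904))) = 1/(4043 + (((1/2)*(1/120)*200)*(-1/26680) - 49695*(-1/39904))) = 1/(4043 + ((5/6)*(-1/26680) + 49695/39904)) = 1/(4043 + (-1/32016 + 49695/39904)) = 1/(4043 + 3428869/2753376) = 1/(11135328037/2753376) = 2753376/11135328037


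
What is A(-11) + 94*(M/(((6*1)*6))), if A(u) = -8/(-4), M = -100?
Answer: -2332/9 ≈ -259.11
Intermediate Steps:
A(u) = 2 (A(u) = -8*(-¼) = 2)
A(-11) + 94*(M/(((6*1)*6))) = 2 + 94*(-100/((6*1)*6)) = 2 + 94*(-100/(6*6)) = 2 + 94*(-100/36) = 2 + 94*(-100*1/36) = 2 + 94*(-25/9) = 2 - 2350/9 = -2332/9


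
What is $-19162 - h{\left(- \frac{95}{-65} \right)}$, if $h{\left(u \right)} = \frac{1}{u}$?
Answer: $- \frac{364091}{19} \approx -19163.0$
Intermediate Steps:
$-19162 - h{\left(- \frac{95}{-65} \right)} = -19162 - \frac{1}{\left(-95\right) \frac{1}{-65}} = -19162 - \frac{1}{\left(-95\right) \left(- \frac{1}{65}\right)} = -19162 - \frac{1}{\frac{19}{13}} = -19162 - \frac{13}{19} = - \frac{364091}{19}$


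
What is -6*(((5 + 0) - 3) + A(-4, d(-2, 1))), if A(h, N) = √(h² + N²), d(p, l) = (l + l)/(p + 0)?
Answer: -12 - 6*√17 ≈ -36.739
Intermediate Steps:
d(p, l) = 2*l/p (d(p, l) = (2*l)/p = 2*l/p)
A(h, N) = √(N² + h²)
-6*(((5 + 0) - 3) + A(-4, d(-2, 1))) = -6*(((5 + 0) - 3) + √((2*1/(-2))² + (-4)²)) = -6*((5 - 3) + √((2*1*(-½))² + 16)) = -6*(2 + √((-1)² + 16)) = -6*(2 + √(1 + 16)) = -6*(2 + √17) = -12 - 6*√17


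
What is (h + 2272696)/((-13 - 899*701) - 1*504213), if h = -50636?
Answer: -444412/226885 ≈ -1.9588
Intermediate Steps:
(h + 2272696)/((-13 - 899*701) - 1*504213) = (-50636 + 2272696)/((-13 - 899*701) - 1*504213) = 2222060/((-13 - 630199) - 504213) = 2222060/(-630212 - 504213) = 2222060/(-1134425) = 2222060*(-1/1134425) = -444412/226885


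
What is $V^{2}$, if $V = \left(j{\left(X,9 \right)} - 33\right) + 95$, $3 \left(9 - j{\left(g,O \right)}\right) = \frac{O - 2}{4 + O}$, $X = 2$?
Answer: $\frac{7628644}{1521} \approx 5015.5$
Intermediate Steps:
$j{\left(g,O \right)} = 9 - \frac{-2 + O}{3 \left(4 + O\right)}$ ($j{\left(g,O \right)} = 9 - \frac{\left(O - 2\right) \frac{1}{4 + O}}{3} = 9 - \frac{\left(-2 + O\right) \frac{1}{4 + O}}{3} = 9 - \frac{\frac{1}{4 + O} \left(-2 + O\right)}{3} = 9 - \frac{-2 + O}{3 \left(4 + O\right)}$)
$V = \frac{2762}{39}$ ($V = \left(\frac{2 \left(55 + 13 \cdot 9\right)}{3 \left(4 + 9\right)} - 33\right) + 95 = \left(\frac{2 \left(55 + 117\right)}{3 \cdot 13} - 33\right) + 95 = \left(\frac{2}{3} \cdot \frac{1}{13} \cdot 172 - 33\right) + 95 = \left(\frac{344}{39} - 33\right) + 95 = - \frac{943}{39} + 95 = \frac{2762}{39} \approx 70.821$)
$V^{2} = \left(\frac{2762}{39}\right)^{2} = \frac{7628644}{1521}$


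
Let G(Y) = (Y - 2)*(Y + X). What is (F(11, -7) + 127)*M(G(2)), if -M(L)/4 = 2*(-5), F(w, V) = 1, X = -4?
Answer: 5120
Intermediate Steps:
G(Y) = (-4 + Y)*(-2 + Y) (G(Y) = (Y - 2)*(Y - 4) = (-2 + Y)*(-4 + Y) = (-4 + Y)*(-2 + Y))
M(L) = 40 (M(L) = -8*(-5) = -4*(-10) = 40)
(F(11, -7) + 127)*M(G(2)) = (1 + 127)*40 = 128*40 = 5120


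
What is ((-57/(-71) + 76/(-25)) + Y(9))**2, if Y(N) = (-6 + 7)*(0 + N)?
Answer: 144096016/3150625 ≈ 45.736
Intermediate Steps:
Y(N) = N (Y(N) = 1*N = N)
((-57/(-71) + 76/(-25)) + Y(9))**2 = ((-57/(-71) + 76/(-25)) + 9)**2 = ((-57*(-1/71) + 76*(-1/25)) + 9)**2 = ((57/71 - 76/25) + 9)**2 = (-3971/1775 + 9)**2 = (12004/1775)**2 = 144096016/3150625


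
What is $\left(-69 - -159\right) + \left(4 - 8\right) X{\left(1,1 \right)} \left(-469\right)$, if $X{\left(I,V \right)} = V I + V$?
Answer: $3842$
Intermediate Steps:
$X{\left(I,V \right)} = V + I V$ ($X{\left(I,V \right)} = I V + V = V + I V$)
$\left(-69 - -159\right) + \left(4 - 8\right) X{\left(1,1 \right)} \left(-469\right) = \left(-69 - -159\right) + \left(4 - 8\right) 1 \left(1 + 1\right) \left(-469\right) = \left(-69 + 159\right) + - 4 \cdot 1 \cdot 2 \left(-469\right) = 90 + \left(-4\right) 2 \left(-469\right) = 90 - -3752 = 90 + 3752 = 3842$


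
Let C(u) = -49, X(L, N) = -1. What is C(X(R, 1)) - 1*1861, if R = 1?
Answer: -1910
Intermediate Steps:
C(X(R, 1)) - 1*1861 = -49 - 1*1861 = -49 - 1861 = -1910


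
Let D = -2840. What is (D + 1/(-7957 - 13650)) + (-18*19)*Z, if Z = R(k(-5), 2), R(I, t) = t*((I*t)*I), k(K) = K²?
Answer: -18535348881/21607 ≈ -8.5784e+5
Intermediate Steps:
R(I, t) = I²*t² (R(I, t) = t*(t*I²) = I²*t²)
Z = 2500 (Z = ((-5)²)²*2² = 25²*4 = 625*4 = 2500)
(D + 1/(-7957 - 13650)) + (-18*19)*Z = (-2840 + 1/(-7957 - 13650)) - 18*19*2500 = (-2840 + 1/(-21607)) - 342*2500 = (-2840 - 1/21607) - 855000 = -61363881/21607 - 855000 = -18535348881/21607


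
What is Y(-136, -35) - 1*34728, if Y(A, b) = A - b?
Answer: -34829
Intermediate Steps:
Y(-136, -35) - 1*34728 = (-136 - 1*(-35)) - 1*34728 = (-136 + 35) - 34728 = -101 - 34728 = -34829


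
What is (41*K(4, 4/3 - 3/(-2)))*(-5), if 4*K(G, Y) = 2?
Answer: -205/2 ≈ -102.50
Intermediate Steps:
K(G, Y) = 1/2 (K(G, Y) = (1/4)*2 = 1/2)
(41*K(4, 4/3 - 3/(-2)))*(-5) = (41*(1/2))*(-5) = (41/2)*(-5) = -205/2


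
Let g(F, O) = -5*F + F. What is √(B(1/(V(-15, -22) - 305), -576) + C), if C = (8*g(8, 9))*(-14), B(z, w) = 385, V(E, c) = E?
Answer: 63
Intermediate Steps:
g(F, O) = -4*F
C = 3584 (C = (8*(-4*8))*(-14) = (8*(-32))*(-14) = -256*(-14) = 3584)
√(B(1/(V(-15, -22) - 305), -576) + C) = √(385 + 3584) = √3969 = 63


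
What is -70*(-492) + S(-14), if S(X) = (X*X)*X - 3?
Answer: 31693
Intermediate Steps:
S(X) = -3 + X³ (S(X) = X²*X - 3 = X³ - 3 = -3 + X³)
-70*(-492) + S(-14) = -70*(-492) + (-3 + (-14)³) = 34440 + (-3 - 2744) = 34440 - 2747 = 31693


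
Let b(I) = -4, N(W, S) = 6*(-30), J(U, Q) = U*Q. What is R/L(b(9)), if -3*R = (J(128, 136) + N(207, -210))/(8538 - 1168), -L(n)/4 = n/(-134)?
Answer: 4307/660 ≈ 6.5258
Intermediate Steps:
J(U, Q) = Q*U
N(W, S) = -180
L(n) = 2*n/67 (L(n) = -4*n/(-134) = -4*n*(-1)/134 = -(-2)*n/67 = 2*n/67)
R = -8614/11055 (R = -(136*128 - 180)/(3*(8538 - 1168)) = -(17408 - 180)/(3*7370) = -17228/(3*7370) = -⅓*8614/3685 = -8614/11055 ≈ -0.77919)
R/L(b(9)) = -8614/(11055*((2/67)*(-4))) = -8614/(11055*(-8/67)) = -8614/11055*(-67/8) = 4307/660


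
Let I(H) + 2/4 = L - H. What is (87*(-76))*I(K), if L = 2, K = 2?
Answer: 3306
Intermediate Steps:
I(H) = 3/2 - H (I(H) = -½ + (2 - H) = 3/2 - H)
(87*(-76))*I(K) = (87*(-76))*(3/2 - 1*2) = -6612*(3/2 - 2) = -6612*(-½) = 3306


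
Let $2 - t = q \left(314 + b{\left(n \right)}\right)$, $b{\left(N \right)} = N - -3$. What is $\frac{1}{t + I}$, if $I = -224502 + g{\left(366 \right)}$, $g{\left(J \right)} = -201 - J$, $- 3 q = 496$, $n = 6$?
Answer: $- \frac{3}{514993} \approx -5.8253 \cdot 10^{-6}$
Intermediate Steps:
$b{\left(N \right)} = 3 + N$ ($b{\left(N \right)} = N + 3 = 3 + N$)
$q = - \frac{496}{3}$ ($q = \left(- \frac{1}{3}\right) 496 = - \frac{496}{3} \approx -165.33$)
$t = \frac{160214}{3}$ ($t = 2 - - \frac{496 \left(314 + \left(3 + 6\right)\right)}{3} = 2 - - \frac{496 \left(314 + 9\right)}{3} = 2 - \left(- \frac{496}{3}\right) 323 = 2 - - \frac{160208}{3} = 2 + \frac{160208}{3} = \frac{160214}{3} \approx 53405.0$)
$I = -225069$ ($I = -224502 - 567 = -225069$)
$\frac{1}{t + I} = \frac{1}{\frac{160214}{3} - 225069} = \frac{1}{- \frac{514993}{3}} = - \frac{3}{514993}$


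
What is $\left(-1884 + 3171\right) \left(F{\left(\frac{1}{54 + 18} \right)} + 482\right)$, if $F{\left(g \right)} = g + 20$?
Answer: $\frac{5168735}{8} \approx 6.4609 \cdot 10^{5}$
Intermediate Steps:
$F{\left(g \right)} = 20 + g$
$\left(-1884 + 3171\right) \left(F{\left(\frac{1}{54 + 18} \right)} + 482\right) = \left(-1884 + 3171\right) \left(\left(20 + \frac{1}{54 + 18}\right) + 482\right) = 1287 \left(\left(20 + \frac{1}{72}\right) + 482\right) = 1287 \left(\frac{1441}{72} + 482\right) = 1287 \cdot \frac{36145}{72} = \frac{5168735}{8}$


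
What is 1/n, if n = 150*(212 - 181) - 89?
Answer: 1/4561 ≈ 0.00021925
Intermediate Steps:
n = 4561 (n = 150*31 - 89 = 4650 - 89 = 4561)
1/n = 1/4561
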